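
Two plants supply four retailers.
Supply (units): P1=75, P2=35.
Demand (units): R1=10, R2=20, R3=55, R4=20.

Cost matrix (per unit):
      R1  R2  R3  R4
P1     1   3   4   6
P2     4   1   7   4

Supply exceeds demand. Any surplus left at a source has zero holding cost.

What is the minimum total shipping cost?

340

A cheapest plan:
  P1–R1: 10 units
  P1–R2: 5 units
  P1–R3: 55 units
  P2–R2: 15 units
  P2–R4: 20 units
Total cost = 340.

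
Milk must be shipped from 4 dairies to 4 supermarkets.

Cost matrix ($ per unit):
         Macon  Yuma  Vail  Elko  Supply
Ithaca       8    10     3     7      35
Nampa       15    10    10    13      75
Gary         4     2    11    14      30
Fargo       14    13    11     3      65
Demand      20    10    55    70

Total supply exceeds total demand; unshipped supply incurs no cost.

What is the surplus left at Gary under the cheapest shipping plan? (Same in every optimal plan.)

0

An optimal plan:
  Ithaca->Vail: 35 × $3 = $105
  Nampa->Vail: 20 × $10 = $200
  Nampa->Elko: 5 × $13 = $65
  Gary->Macon: 20 × $4 = $80
  Gary->Yuma: 10 × $2 = $20
  Fargo->Elko: 65 × $3 = $195
Total cost = $665.
Gary ships 30 of its 30, leaving 0.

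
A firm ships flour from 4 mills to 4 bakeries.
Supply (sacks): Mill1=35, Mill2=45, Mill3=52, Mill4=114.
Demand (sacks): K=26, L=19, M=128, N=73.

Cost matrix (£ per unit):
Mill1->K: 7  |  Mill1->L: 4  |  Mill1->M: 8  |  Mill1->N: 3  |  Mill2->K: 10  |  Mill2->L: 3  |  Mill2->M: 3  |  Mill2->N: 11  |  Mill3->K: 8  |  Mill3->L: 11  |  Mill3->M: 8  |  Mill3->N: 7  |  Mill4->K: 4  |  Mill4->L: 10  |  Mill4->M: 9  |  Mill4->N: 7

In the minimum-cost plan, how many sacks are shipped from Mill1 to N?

Solving gives:
  Mill1–L: 19 × £4 = £76
  Mill1–N: 16 × £3 = £48
  Mill2–M: 45 × £3 = £135
  Mill3–M: 52 × £8 = £416
  Mill4–K: 26 × £4 = £104
  Mill4–M: 31 × £9 = £279
  Mill4–N: 57 × £7 = £399
Total cost = £1457.
So Mill1→N carries 16 sacks.

16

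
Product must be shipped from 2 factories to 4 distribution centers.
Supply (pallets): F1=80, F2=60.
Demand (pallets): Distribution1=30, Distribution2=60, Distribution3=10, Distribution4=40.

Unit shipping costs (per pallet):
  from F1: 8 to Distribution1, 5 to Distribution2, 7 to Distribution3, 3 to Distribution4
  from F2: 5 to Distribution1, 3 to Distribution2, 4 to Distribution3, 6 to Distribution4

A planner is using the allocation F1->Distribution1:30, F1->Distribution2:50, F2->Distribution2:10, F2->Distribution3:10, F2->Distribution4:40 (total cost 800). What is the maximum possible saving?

Current plan cost = 30·8 + 50·5 + 10·3 + 10·4 + 40·6 = 800.
Optimal plan:
  F1->Distribution2: 40 × 5 = 200
  F1->Distribution4: 40 × 3 = 120
  F2->Distribution1: 30 × 5 = 150
  F2->Distribution2: 20 × 3 = 60
  F2->Distribution3: 10 × 4 = 40
Optimal cost = 570.
Saving = 800 − 570 = 230.

230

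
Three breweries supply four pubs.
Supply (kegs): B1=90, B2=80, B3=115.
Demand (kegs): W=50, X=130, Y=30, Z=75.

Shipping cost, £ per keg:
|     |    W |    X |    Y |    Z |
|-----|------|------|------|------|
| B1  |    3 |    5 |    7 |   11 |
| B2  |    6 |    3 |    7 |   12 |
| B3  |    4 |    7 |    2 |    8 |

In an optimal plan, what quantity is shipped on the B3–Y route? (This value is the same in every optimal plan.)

30

Solving gives:
  B1 to W: 40 × £3 = £120
  B1 to X: 50 × £5 = £250
  B2 to X: 80 × £3 = £240
  B3 to W: 10 × £4 = £40
  B3 to Y: 30 × £2 = £60
  B3 to Z: 75 × £8 = £600
Total cost = £1310.
So B3→Y carries 30 kegs.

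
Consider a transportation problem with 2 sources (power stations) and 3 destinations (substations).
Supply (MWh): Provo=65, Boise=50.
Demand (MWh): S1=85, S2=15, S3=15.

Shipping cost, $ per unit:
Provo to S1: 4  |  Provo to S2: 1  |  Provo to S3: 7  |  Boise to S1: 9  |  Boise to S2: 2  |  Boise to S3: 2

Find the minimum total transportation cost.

One minimum-cost allocation:
  Provo to S1: 65 × $4 = $260
  Boise to S1: 20 × $9 = $180
  Boise to S2: 15 × $2 = $30
  Boise to S3: 15 × $2 = $30
Total = 260 + 180 + 30 + 30 = $500.

500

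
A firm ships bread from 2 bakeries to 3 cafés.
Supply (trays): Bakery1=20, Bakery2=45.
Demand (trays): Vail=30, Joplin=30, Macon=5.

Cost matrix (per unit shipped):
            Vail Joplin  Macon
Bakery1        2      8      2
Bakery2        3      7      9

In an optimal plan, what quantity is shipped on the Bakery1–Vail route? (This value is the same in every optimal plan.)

15

Optimal shipments:
  Bakery1–Vail: 15 × 2 = 30
  Bakery1–Macon: 5 × 2 = 10
  Bakery2–Vail: 15 × 3 = 45
  Bakery2–Joplin: 30 × 7 = 210
Total cost = 295.
So Bakery1→Vail carries 15 trays.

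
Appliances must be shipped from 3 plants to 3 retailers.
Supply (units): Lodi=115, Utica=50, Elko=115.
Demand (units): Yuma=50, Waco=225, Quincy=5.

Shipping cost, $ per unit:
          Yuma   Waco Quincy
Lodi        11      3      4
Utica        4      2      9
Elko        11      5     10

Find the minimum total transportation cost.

Optimal allocation:
  Lodi→Waco: 110 × $3 = $330
  Lodi→Quincy: 5 × $4 = $20
  Utica→Yuma: 50 × $4 = $200
  Elko→Waco: 115 × $5 = $575
Total = 330 + 20 + 200 + 575 = $1125.

1125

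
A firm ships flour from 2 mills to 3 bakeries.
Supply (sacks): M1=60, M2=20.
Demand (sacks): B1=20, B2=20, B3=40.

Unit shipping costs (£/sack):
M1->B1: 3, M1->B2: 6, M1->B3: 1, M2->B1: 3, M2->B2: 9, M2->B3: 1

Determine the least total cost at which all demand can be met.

One minimum-cost allocation:
  M1->B1: 20 × £3 = £60
  M1->B2: 20 × £6 = £120
  M1->B3: 20 × £1 = £20
  M2->B3: 20 × £1 = £20
Total = 60 + 120 + 20 + 20 = £220.

220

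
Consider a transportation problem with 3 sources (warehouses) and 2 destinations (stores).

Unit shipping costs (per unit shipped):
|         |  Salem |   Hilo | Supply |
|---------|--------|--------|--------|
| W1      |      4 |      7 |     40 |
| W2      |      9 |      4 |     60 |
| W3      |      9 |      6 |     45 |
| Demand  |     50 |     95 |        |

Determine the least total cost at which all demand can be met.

700

Optimal allocation:
  W1→Salem: 40 × 4 = 160
  W2→Hilo: 60 × 4 = 240
  W3→Salem: 10 × 9 = 90
  W3→Hilo: 35 × 6 = 210
Total = 160 + 240 + 90 + 210 = 700.
(Supply check: W1 ships 40; W2 ships 60; W3 ships 45.)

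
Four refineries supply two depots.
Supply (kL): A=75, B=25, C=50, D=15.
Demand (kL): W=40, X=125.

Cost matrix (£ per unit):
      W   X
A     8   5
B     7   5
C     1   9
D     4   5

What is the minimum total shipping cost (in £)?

Optimal allocation:
  A→X: 75 kL
  B→X: 25 kL
  C→W: 40 kL
  C→X: 10 kL
  D→X: 15 kL
Total cost = £705.
(Supply check: A ships 75; B ships 25; C ships 50; D ships 15.)

705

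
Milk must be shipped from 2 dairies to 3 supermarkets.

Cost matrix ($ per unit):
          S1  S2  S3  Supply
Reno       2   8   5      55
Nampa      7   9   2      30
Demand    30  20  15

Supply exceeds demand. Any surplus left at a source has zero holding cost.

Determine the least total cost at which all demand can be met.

250

Optimal allocation:
  Reno->S1: 30 × $2 = $60
  Reno->S2: 20 × $8 = $160
  Nampa->S3: 15 × $2 = $30
Total = 60 + 160 + 30 = $250.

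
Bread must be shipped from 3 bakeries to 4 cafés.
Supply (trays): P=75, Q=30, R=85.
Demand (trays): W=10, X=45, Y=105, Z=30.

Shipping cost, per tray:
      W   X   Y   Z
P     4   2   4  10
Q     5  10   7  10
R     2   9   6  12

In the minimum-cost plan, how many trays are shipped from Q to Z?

30

Solving gives:
  P to X: 45 × 2 = 90
  P to Y: 30 × 4 = 120
  Q to Z: 30 × 10 = 300
  R to W: 10 × 2 = 20
  R to Y: 75 × 6 = 450
Total cost = 980.
So Q→Z carries 30 trays.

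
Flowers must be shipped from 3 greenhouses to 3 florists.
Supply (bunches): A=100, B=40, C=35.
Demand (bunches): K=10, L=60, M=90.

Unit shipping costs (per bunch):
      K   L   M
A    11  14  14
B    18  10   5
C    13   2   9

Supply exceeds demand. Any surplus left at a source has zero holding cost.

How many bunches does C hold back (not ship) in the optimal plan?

Minimum-cost shipments:
  A to K: 10 × 11 = 110
  A to L: 25 × 14 = 350
  A to M: 50 × 14 = 700
  B to M: 40 × 5 = 200
  C to L: 35 × 2 = 70
Total cost = 1430.
C ships 35 of its 35, leaving 0.

0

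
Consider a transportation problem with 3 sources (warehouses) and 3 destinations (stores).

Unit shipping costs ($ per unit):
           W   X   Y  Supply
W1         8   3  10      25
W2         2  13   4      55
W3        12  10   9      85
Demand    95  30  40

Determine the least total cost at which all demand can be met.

1075

Optimal allocation:
  W1->X: 25 × $3 = $75
  W2->W: 55 × $2 = $110
  W3->W: 40 × $12 = $480
  W3->X: 5 × $10 = $50
  W3->Y: 40 × $9 = $360
Total = 75 + 110 + 480 + 50 + 360 = $1075.
(Supply check: W1 ships 25; W2 ships 55; W3 ships 85.)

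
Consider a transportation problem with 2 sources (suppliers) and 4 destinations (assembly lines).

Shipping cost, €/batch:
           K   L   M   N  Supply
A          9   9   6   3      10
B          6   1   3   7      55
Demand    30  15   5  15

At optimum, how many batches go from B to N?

Solving gives:
  A->N: 10 × €3 = €30
  B->K: 30 × €6 = €180
  B->L: 15 × €1 = €15
  B->M: 5 × €3 = €15
  B->N: 5 × €7 = €35
Total cost = €275.
So B→N carries 5 batches.

5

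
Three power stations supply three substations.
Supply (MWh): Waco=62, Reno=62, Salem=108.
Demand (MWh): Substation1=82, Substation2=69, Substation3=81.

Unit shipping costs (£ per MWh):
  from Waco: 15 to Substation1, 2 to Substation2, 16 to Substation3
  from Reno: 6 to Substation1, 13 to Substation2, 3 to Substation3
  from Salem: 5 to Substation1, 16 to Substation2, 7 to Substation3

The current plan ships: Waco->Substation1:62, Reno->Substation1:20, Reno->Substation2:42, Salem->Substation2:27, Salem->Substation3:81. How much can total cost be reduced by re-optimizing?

1630

Current plan cost = 62·15 + 20·6 + 42·13 + 27·16 + 81·7 = £2595.
Optimal plan:
  Waco->Substation2: 62 MWh
  Reno->Substation3: 62 MWh
  Salem->Substation1: 82 MWh
  Salem->Substation2: 7 MWh
  Salem->Substation3: 19 MWh
Optimal cost = £965.
Saving = 2595 − 965 = £1630.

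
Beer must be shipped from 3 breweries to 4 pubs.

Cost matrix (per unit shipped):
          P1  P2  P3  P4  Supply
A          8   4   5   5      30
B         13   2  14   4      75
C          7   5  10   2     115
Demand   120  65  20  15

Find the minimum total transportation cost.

One minimum-cost allocation:
  A–P1: 10 kegs
  A–P3: 20 kegs
  B–P2: 65 kegs
  B–P4: 10 kegs
  C–P1: 110 kegs
  C–P4: 5 kegs
Total cost = 1130.

1130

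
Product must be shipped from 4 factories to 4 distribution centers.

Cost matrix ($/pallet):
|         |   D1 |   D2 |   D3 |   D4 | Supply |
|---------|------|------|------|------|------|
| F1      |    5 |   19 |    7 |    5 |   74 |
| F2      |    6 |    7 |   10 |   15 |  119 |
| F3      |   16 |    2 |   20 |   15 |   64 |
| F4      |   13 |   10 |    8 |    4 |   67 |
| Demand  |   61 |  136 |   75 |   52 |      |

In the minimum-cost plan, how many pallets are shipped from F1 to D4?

0

Solving gives:
  F1→D1: 14 × $5 = $70
  F1→D3: 60 × $7 = $420
  F2→D1: 47 × $6 = $282
  F2→D2: 72 × $7 = $504
  F3→D2: 64 × $2 = $128
  F4→D3: 15 × $8 = $120
  F4→D4: 52 × $4 = $208
Total cost = $1732.
The route F1→D4 is not used.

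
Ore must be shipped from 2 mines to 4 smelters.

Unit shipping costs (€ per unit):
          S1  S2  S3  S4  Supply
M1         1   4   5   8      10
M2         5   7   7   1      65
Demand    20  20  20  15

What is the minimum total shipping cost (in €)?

Optimal allocation:
  M1–S1: 10 tons
  M2–S1: 10 tons
  M2–S2: 20 tons
  M2–S3: 20 tons
  M2–S4: 15 tons
Total cost = €355.

355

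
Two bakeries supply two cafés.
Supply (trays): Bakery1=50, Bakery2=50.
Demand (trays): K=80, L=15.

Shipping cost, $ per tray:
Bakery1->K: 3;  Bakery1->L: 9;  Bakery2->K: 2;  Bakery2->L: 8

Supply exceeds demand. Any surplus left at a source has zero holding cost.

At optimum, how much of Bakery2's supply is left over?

0

An optimal plan:
  Bakery1–K: 30 trays
  Bakery1–L: 15 trays
  Bakery2–K: 50 trays
Total cost = $325.
Bakery2 ships 50 of its 50, leaving 0.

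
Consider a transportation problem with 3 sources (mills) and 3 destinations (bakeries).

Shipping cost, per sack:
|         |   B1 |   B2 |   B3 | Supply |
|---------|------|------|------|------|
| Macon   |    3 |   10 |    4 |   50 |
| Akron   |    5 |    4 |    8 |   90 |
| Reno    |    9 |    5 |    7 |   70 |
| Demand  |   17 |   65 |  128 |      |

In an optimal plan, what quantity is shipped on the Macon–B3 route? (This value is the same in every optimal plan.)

Optimal shipments:
  Macon to B3: 50 × 4 = 200
  Akron to B1: 17 × 5 = 85
  Akron to B2: 65 × 4 = 260
  Akron to B3: 8 × 8 = 64
  Reno to B3: 70 × 7 = 490
Total cost = 1099.
So Macon→B3 carries 50 sacks.

50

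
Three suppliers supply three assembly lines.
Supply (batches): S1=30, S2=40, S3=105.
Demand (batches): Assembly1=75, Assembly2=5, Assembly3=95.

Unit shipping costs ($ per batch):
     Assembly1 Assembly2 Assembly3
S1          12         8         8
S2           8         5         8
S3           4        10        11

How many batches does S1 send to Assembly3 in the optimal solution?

30

The minimum-cost plan:
  S1->Assembly3: 30 × $8 = $240
  S2->Assembly2: 5 × $5 = $25
  S2->Assembly3: 35 × $8 = $280
  S3->Assembly1: 75 × $4 = $300
  S3->Assembly3: 30 × $11 = $330
Total cost = $1175.
So S1→Assembly3 carries 30 batches.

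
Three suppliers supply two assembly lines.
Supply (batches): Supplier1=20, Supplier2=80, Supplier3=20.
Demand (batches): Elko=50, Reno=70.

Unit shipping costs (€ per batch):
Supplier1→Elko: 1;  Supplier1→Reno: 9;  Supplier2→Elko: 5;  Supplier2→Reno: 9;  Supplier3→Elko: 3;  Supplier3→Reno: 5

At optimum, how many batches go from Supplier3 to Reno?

20

Optimal shipments:
  Supplier1->Elko: 20 × €1 = €20
  Supplier2->Elko: 30 × €5 = €150
  Supplier2->Reno: 50 × €9 = €450
  Supplier3->Reno: 20 × €5 = €100
Total cost = €720.
So Supplier3→Reno carries 20 batches.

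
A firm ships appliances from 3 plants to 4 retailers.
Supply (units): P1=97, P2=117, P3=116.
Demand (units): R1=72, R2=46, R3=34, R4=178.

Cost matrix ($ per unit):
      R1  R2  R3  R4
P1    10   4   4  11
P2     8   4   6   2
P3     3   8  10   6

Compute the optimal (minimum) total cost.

1221

Optimal allocation:
  P1 to R2: 46 × $4 = $184
  P1 to R3: 34 × $4 = $136
  P1 to R4: 17 × $11 = $187
  P2 to R4: 117 × $2 = $234
  P3 to R1: 72 × $3 = $216
  P3 to R4: 44 × $6 = $264
Total = 184 + 136 + 187 + 234 + 216 + 264 = $1221.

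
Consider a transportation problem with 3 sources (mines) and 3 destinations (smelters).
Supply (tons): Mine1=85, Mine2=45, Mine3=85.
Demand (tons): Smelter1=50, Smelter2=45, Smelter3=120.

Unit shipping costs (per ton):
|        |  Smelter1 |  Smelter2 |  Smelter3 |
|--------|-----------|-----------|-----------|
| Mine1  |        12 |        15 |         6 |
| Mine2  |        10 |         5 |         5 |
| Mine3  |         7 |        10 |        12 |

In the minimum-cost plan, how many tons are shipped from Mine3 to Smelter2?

The minimum-cost plan:
  Mine1→Smelter3: 85 × 6 = 510
  Mine2→Smelter2: 10 × 5 = 50
  Mine2→Smelter3: 35 × 5 = 175
  Mine3→Smelter1: 50 × 7 = 350
  Mine3→Smelter2: 35 × 10 = 350
Total cost = 1435.
So Mine3→Smelter2 carries 35 tons.

35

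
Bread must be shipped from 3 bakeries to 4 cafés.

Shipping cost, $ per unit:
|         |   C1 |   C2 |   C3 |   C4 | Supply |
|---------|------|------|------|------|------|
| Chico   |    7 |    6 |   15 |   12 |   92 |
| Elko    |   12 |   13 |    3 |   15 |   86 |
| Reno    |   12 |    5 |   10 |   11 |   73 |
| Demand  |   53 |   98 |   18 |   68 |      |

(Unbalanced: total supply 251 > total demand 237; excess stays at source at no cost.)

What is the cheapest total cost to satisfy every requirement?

Optimal allocation:
  Chico–C1: 53 trays
  Chico–C2: 39 trays
  Elko–C3: 18 trays
  Elko–C4: 54 trays
  Reno–C2: 59 trays
  Reno–C4: 14 trays
Total cost = $1918.

1918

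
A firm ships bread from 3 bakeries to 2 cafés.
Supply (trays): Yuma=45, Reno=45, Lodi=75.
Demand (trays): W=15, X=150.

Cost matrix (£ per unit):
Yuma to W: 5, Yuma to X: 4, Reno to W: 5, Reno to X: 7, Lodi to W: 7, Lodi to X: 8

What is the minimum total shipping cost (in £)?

One minimum-cost allocation:
  Yuma→X: 45 trays
  Reno→W: 15 trays
  Reno→X: 30 trays
  Lodi→X: 75 trays
Total cost = £1065.
(Supply check: Yuma ships 45; Reno ships 45; Lodi ships 75.)

1065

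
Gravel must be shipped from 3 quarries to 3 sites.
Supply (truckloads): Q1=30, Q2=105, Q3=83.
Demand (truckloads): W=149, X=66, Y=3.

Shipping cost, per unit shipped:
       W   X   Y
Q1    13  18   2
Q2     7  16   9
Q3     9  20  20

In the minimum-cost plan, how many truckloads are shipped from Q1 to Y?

Optimal shipments:
  Q1→X: 27 × 18 = 486
  Q1→Y: 3 × 2 = 6
  Q2→W: 66 × 7 = 462
  Q2→X: 39 × 16 = 624
  Q3→W: 83 × 9 = 747
Total cost = 2325.
So Q1→Y carries 3 truckloads.

3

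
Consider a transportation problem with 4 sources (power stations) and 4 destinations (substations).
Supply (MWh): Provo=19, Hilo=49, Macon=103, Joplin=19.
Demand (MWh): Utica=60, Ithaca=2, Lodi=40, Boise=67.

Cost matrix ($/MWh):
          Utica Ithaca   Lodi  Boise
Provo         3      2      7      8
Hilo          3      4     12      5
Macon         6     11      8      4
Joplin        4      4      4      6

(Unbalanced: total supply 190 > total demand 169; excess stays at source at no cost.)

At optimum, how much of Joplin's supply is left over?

0

An optimal plan:
  Provo->Utica: 11 × $3 = $33
  Provo->Ithaca: 2 × $2 = $4
  Provo->Lodi: 6 × $7 = $42
  Hilo->Utica: 49 × $3 = $147
  Macon->Lodi: 15 × $8 = $120
  Macon->Boise: 67 × $4 = $268
  Joplin->Lodi: 19 × $4 = $76
Total cost = $690.
Joplin ships 19 of its 19, leaving 0.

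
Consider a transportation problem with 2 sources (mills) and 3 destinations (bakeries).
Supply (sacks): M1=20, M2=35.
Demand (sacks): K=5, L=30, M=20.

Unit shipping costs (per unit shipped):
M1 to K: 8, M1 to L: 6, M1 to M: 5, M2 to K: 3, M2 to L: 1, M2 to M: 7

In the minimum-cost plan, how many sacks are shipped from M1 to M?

20

Solving gives:
  M1 to M: 20 sacks
  M2 to K: 5 sacks
  M2 to L: 30 sacks
Total cost = 145.
So M1→M carries 20 sacks.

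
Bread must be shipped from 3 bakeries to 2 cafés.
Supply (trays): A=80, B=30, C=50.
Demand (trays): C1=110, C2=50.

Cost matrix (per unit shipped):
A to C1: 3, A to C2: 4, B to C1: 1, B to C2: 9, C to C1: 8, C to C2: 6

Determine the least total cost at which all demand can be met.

570

An optimal shipping plan:
  A->C1: 80 trays
  B->C1: 30 trays
  C->C2: 50 trays
Total cost = 570.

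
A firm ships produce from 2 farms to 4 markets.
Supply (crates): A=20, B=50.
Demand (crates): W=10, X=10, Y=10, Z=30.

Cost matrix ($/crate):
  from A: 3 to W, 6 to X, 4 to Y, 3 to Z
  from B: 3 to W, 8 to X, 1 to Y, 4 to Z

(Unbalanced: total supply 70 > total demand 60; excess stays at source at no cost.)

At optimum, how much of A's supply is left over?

Minimum-cost shipments:
  A→X: 10 × $6 = $60
  A→Z: 10 × $3 = $30
  B→W: 10 × $3 = $30
  B→Y: 10 × $1 = $10
  B→Z: 20 × $4 = $80
Total cost = $210.
A ships 20 of its 20, leaving 0.

0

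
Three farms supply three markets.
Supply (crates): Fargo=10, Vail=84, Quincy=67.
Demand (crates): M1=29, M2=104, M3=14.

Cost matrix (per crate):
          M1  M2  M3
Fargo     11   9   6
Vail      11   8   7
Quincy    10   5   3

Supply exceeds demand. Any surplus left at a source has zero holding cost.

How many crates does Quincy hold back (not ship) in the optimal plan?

An optimal plan:
  Vail–M1: 29 × 11 = 319
  Vail–M2: 51 × 8 = 408
  Quincy–M2: 53 × 5 = 265
  Quincy–M3: 14 × 3 = 42
Total cost = 1034.
Quincy ships 67 of its 67, leaving 0.

0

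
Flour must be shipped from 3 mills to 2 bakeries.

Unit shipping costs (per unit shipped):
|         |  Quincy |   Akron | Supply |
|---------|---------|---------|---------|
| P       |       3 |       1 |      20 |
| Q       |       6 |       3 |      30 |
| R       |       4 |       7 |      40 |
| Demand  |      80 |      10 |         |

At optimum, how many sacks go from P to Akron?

0

Solving gives:
  P–Quincy: 20 × 3 = 60
  Q–Quincy: 20 × 6 = 120
  Q–Akron: 10 × 3 = 30
  R–Quincy: 40 × 4 = 160
Total cost = 370.
The route P→Akron is not used.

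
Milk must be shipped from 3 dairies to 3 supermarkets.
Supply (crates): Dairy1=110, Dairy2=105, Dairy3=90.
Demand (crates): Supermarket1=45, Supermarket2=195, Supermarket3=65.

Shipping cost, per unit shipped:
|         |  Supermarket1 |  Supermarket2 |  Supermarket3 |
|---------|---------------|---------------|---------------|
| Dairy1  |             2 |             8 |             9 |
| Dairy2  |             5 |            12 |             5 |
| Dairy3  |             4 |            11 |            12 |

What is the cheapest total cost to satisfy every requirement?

2360

Optimal allocation:
  Dairy1→Supermarket2: 110 crates
  Dairy2→Supermarket1: 40 crates
  Dairy2→Supermarket3: 65 crates
  Dairy3→Supermarket1: 5 crates
  Dairy3→Supermarket2: 85 crates
Total cost = 2360.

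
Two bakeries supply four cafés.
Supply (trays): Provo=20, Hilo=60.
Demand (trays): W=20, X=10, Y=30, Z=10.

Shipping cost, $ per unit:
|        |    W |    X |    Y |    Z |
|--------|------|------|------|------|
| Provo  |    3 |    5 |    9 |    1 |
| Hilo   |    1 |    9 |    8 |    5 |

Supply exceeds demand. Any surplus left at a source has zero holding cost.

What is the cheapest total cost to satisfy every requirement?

320

An optimal shipping plan:
  Provo→X: 10 trays
  Provo→Z: 10 trays
  Hilo→W: 20 trays
  Hilo→Y: 30 trays
Total cost = $320.
(Supply check: Provo ships 20; Hilo ships 50.)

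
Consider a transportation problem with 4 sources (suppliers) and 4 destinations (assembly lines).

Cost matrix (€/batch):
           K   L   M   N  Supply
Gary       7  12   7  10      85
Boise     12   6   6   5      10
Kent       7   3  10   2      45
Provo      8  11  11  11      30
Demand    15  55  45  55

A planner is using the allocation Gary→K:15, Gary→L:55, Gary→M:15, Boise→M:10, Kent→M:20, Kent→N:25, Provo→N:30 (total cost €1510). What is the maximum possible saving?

Current plan cost = 15·7 + 55·12 + 15·7 + 10·6 + 20·10 + 25·2 + 30·11 = €1510.
Optimal plan:
  Gary→K: 15 × €7 = €105
  Gary→M: 45 × €7 = €315
  Gary→N: 25 × €10 = €250
  Boise→N: 10 × €5 = €50
  Kent→L: 25 × €3 = €75
  Kent→N: 20 × €2 = €40
  Provo→L: 30 × €11 = €330
Optimal cost = €1165.
Saving = 1510 − 1165 = €345.

345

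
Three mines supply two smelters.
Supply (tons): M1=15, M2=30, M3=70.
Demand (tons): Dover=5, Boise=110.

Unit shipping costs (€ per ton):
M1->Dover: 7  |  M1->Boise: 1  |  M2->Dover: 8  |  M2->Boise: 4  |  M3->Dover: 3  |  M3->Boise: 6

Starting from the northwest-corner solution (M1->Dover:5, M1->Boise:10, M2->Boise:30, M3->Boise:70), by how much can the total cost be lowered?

45

Current plan cost = 5·7 + 10·1 + 30·4 + 70·6 = €585.
Optimal plan:
  M1–Boise: 15 tons
  M2–Boise: 30 tons
  M3–Dover: 5 tons
  M3–Boise: 65 tons
Optimal cost = €540.
Saving = 585 − 540 = €45.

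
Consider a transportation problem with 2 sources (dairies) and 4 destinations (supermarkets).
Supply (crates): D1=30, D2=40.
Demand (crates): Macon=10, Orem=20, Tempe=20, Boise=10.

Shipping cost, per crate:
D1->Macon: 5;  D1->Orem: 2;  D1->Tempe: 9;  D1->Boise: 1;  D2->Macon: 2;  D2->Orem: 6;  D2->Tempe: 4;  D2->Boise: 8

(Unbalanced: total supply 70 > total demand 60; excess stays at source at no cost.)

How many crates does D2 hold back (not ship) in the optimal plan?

10

Minimum-cost shipments:
  D1→Orem: 20 × 2 = 40
  D1→Boise: 10 × 1 = 10
  D2→Macon: 10 × 2 = 20
  D2→Tempe: 20 × 4 = 80
Total cost = 150.
D2 ships 30 of its 40, leaving 10.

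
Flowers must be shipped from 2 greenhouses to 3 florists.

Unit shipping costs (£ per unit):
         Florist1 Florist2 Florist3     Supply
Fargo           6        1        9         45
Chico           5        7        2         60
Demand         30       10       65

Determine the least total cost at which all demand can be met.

355

An optimal shipping plan:
  Fargo→Florist1: 30 × £6 = £180
  Fargo→Florist2: 10 × £1 = £10
  Fargo→Florist3: 5 × £9 = £45
  Chico→Florist3: 60 × £2 = £120
Total = 180 + 10 + 45 + 120 = £355.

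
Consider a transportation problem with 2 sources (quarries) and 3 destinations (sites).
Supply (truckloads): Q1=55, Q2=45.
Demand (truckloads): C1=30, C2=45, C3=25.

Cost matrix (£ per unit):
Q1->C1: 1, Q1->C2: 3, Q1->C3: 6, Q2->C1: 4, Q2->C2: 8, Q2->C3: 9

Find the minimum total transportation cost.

450

One minimum-cost allocation:
  Q1–C1: 10 truckloads
  Q1–C2: 45 truckloads
  Q2–C1: 20 truckloads
  Q2–C3: 25 truckloads
Total cost = £450.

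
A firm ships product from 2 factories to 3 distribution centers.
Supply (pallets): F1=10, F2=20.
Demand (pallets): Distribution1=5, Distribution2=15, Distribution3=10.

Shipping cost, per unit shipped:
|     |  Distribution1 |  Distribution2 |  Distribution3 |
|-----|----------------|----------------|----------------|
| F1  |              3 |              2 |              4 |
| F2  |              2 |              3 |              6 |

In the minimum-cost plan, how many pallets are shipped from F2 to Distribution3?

0

Solving gives:
  F1→Distribution3: 10 × 4 = 40
  F2→Distribution1: 5 × 2 = 10
  F2→Distribution2: 15 × 3 = 45
Total cost = 95.
The route F2→Distribution3 is not used.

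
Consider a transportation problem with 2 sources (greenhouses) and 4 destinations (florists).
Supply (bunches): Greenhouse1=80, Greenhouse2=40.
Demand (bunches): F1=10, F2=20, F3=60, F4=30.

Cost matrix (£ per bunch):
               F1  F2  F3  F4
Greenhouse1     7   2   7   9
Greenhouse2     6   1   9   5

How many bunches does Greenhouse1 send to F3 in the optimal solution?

The minimum-cost plan:
  Greenhouse1 to F1: 10 bunches
  Greenhouse1 to F2: 10 bunches
  Greenhouse1 to F3: 60 bunches
  Greenhouse2 to F2: 10 bunches
  Greenhouse2 to F4: 30 bunches
Total cost = £670.
So Greenhouse1→F3 carries 60 bunches.

60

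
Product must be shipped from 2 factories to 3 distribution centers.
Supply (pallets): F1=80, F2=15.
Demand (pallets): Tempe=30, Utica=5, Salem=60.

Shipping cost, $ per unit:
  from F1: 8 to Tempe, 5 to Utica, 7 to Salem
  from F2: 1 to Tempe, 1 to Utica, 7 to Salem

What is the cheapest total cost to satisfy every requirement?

580

A cheapest plan:
  F1→Tempe: 15 × $8 = $120
  F1→Utica: 5 × $5 = $25
  F1→Salem: 60 × $7 = $420
  F2→Tempe: 15 × $1 = $15
Total = 120 + 25 + 420 + 15 = $580.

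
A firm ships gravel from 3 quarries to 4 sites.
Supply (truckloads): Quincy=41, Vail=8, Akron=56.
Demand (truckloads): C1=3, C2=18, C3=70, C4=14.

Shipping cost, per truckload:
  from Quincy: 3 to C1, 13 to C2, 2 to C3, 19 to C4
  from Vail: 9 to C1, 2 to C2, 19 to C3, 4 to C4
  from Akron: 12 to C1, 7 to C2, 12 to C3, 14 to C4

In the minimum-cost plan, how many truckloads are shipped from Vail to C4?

8

Solving gives:
  Quincy to C3: 41 truckloads
  Vail to C4: 8 truckloads
  Akron to C1: 3 truckloads
  Akron to C2: 18 truckloads
  Akron to C3: 29 truckloads
  Akron to C4: 6 truckloads
Total cost = 708.
So Vail→C4 carries 8 truckloads.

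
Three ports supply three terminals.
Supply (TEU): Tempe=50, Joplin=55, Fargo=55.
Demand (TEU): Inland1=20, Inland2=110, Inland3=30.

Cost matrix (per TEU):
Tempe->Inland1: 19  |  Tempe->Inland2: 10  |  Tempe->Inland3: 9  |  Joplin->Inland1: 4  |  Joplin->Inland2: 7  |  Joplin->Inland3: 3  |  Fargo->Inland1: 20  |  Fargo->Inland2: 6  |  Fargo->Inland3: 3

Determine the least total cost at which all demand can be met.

1035

An optimal shipping plan:
  Tempe–Inland2: 50 × 10 = 500
  Joplin–Inland1: 20 × 4 = 80
  Joplin–Inland2: 5 × 7 = 35
  Joplin–Inland3: 30 × 3 = 90
  Fargo–Inland2: 55 × 6 = 330
Total = 500 + 80 + 35 + 90 + 330 = 1035.
(Supply check: Tempe ships 50; Joplin ships 55; Fargo ships 55.)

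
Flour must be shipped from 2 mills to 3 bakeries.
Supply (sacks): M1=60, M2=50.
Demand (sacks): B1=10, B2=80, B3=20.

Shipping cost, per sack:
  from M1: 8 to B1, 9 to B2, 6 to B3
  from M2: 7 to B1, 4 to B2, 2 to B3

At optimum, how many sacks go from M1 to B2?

30

Solving gives:
  M1–B1: 10 × 8 = 80
  M1–B2: 30 × 9 = 270
  M1–B3: 20 × 6 = 120
  M2–B2: 50 × 4 = 200
Total cost = 670.
So M1→B2 carries 30 sacks.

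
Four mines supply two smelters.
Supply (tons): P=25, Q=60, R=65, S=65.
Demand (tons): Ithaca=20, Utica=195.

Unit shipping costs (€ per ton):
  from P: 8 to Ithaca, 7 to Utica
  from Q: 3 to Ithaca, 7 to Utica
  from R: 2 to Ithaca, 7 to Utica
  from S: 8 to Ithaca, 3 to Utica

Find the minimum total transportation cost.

A cheapest plan:
  P→Utica: 25 × €7 = €175
  Q→Utica: 60 × €7 = €420
  R→Ithaca: 20 × €2 = €40
  R→Utica: 45 × €7 = €315
  S→Utica: 65 × €3 = €195
Total = 175 + 420 + 40 + 315 + 195 = €1145.
(Supply check: P ships 25; Q ships 60; R ships 65; S ships 65.)

1145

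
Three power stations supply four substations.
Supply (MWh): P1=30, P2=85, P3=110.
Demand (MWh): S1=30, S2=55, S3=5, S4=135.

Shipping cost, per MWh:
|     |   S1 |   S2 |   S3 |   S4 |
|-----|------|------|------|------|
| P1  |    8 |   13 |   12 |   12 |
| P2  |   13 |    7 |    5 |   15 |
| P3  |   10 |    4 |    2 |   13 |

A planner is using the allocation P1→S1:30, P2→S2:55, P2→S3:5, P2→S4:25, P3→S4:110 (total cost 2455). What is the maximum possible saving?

Current plan cost = 30·8 + 55·7 + 5·5 + 25·15 + 110·13 = 2455.
Optimal plan:
  P1->S1: 30 × 8 = 240
  P2->S4: 85 × 15 = 1275
  P3->S2: 55 × 4 = 220
  P3->S3: 5 × 2 = 10
  P3->S4: 50 × 13 = 650
Optimal cost = 2395.
Saving = 2455 − 2395 = 60.

60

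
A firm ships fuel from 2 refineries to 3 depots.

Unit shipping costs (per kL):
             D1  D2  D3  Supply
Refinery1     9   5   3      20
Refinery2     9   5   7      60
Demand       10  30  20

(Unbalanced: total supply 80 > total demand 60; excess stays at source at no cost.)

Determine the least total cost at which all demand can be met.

Optimal allocation:
  Refinery1->D3: 20 kL
  Refinery2->D1: 10 kL
  Refinery2->D2: 30 kL
Total cost = 300.

300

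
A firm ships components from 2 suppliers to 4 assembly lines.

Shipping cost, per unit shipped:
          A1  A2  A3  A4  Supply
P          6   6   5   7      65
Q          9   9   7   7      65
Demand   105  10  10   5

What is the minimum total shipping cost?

A cheapest plan:
  P->A1: 55 × 6 = 330
  P->A2: 10 × 6 = 60
  Q->A1: 50 × 9 = 450
  Q->A3: 10 × 7 = 70
  Q->A4: 5 × 7 = 35
Total = 330 + 60 + 450 + 70 + 35 = 945.

945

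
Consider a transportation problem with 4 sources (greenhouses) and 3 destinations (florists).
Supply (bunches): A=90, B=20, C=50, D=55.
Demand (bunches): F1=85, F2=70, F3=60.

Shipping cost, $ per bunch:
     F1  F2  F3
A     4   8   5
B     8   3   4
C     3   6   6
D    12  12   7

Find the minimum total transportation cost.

A cheapest plan:
  A→F1: 85 × $4 = $340
  A→F3: 5 × $5 = $25
  B→F2: 20 × $3 = $60
  C→F2: 50 × $6 = $300
  D→F3: 55 × $7 = $385
Total = 340 + 25 + 60 + 300 + 385 = $1110.

1110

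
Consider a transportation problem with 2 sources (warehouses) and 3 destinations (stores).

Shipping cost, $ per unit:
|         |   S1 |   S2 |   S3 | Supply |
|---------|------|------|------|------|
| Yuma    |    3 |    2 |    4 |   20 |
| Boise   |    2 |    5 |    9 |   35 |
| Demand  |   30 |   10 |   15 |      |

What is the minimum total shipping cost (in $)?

One minimum-cost allocation:
  Yuma to S2: 5 × $2 = $10
  Yuma to S3: 15 × $4 = $60
  Boise to S1: 30 × $2 = $60
  Boise to S2: 5 × $5 = $25
Total = 10 + 60 + 60 + 25 = $155.

155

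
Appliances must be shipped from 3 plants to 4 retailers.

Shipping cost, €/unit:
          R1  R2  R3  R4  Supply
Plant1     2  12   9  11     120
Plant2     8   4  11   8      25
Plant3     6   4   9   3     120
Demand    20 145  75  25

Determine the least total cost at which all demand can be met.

1570

An optimal shipping plan:
  Plant1->R1: 20 units
  Plant1->R2: 25 units
  Plant1->R3: 75 units
  Plant2->R2: 25 units
  Plant3->R2: 95 units
  Plant3->R4: 25 units
Total cost = €1570.
(Supply check: Plant1 ships 120; Plant2 ships 25; Plant3 ships 120.)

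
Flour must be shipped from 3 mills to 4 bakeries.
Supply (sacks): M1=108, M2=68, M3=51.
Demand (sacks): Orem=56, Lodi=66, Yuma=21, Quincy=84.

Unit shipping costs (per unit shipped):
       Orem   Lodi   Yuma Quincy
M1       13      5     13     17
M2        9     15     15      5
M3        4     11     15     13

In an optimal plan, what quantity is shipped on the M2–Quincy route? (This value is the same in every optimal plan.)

68

Optimal shipments:
  M1–Orem: 5 × 13 = 65
  M1–Lodi: 66 × 5 = 330
  M1–Yuma: 21 × 13 = 273
  M1–Quincy: 16 × 17 = 272
  M2–Quincy: 68 × 5 = 340
  M3–Orem: 51 × 4 = 204
Total cost = 1484.
So M2→Quincy carries 68 sacks.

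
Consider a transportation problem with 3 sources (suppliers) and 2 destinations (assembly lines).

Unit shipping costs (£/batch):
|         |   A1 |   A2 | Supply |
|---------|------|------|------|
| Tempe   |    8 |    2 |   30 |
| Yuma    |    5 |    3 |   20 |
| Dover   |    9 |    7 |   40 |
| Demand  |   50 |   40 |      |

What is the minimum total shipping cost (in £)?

An optimal shipping plan:
  Tempe→A2: 30 × £2 = £60
  Yuma→A1: 20 × £5 = £100
  Dover→A1: 30 × £9 = £270
  Dover→A2: 10 × £7 = £70
Total = 60 + 100 + 270 + 70 = £500.
(Supply check: Tempe ships 30; Yuma ships 20; Dover ships 40.)

500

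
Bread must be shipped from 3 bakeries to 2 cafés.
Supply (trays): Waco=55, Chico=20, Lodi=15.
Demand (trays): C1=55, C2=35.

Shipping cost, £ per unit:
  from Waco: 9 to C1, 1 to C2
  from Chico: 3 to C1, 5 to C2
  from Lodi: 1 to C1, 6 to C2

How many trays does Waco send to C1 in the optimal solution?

20

The minimum-cost plan:
  Waco to C1: 20 trays
  Waco to C2: 35 trays
  Chico to C1: 20 trays
  Lodi to C1: 15 trays
Total cost = £290.
So Waco→C1 carries 20 trays.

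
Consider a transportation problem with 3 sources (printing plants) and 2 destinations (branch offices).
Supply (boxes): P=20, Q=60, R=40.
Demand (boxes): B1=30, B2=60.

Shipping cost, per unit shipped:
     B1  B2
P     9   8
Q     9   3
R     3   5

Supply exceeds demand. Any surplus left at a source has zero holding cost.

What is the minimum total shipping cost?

270

An optimal shipping plan:
  Q→B2: 60 × 3 = 180
  R→B1: 30 × 3 = 90
Total = 180 + 90 = 270.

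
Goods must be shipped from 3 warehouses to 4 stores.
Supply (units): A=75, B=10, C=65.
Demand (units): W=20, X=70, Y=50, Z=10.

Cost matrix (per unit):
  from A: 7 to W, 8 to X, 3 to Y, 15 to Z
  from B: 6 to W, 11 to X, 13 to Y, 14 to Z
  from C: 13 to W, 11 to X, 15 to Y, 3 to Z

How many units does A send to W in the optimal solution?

10

The minimum-cost plan:
  A→W: 10 × 7 = 70
  A→X: 15 × 8 = 120
  A→Y: 50 × 3 = 150
  B→W: 10 × 6 = 60
  C→X: 55 × 11 = 605
  C→Z: 10 × 3 = 30
Total cost = 1035.
So A→W carries 10 units.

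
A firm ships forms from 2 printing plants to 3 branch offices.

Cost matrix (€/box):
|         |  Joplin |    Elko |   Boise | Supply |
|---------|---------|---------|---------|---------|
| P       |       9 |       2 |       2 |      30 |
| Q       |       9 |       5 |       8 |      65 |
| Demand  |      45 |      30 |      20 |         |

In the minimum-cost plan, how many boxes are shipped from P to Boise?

Optimal shipments:
  P→Elko: 10 × €2 = €20
  P→Boise: 20 × €2 = €40
  Q→Joplin: 45 × €9 = €405
  Q→Elko: 20 × €5 = €100
Total cost = €565.
So P→Boise carries 20 boxes.

20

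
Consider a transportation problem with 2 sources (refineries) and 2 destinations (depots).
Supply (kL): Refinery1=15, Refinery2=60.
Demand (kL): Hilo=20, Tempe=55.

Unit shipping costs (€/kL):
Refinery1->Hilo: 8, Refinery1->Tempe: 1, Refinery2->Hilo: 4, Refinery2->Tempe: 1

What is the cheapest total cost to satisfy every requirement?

Optimal allocation:
  Refinery1→Tempe: 15 × €1 = €15
  Refinery2→Hilo: 20 × €4 = €80
  Refinery2→Tempe: 40 × €1 = €40
Total = 15 + 80 + 40 = €135.
(Supply check: Refinery1 ships 15; Refinery2 ships 60.)

135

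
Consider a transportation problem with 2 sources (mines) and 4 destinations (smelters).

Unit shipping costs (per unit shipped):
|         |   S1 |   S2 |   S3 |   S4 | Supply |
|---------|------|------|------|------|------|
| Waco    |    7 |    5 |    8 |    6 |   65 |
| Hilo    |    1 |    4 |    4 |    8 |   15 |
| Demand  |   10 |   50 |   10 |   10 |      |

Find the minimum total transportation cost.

Optimal allocation:
  Waco->S2: 50 × 5 = 250
  Waco->S3: 5 × 8 = 40
  Waco->S4: 10 × 6 = 60
  Hilo->S1: 10 × 1 = 10
  Hilo->S3: 5 × 4 = 20
Total = 250 + 40 + 60 + 10 + 20 = 380.

380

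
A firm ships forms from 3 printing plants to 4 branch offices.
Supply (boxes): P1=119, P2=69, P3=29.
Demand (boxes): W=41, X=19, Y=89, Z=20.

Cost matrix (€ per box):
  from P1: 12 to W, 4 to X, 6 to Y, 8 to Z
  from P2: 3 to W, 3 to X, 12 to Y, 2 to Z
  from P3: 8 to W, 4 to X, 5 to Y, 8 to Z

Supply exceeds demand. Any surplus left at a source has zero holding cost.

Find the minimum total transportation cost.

736

An optimal shipping plan:
  P1→X: 11 boxes
  P1→Y: 60 boxes
  P2→W: 41 boxes
  P2→X: 8 boxes
  P2→Z: 20 boxes
  P3→Y: 29 boxes
Total cost = €736.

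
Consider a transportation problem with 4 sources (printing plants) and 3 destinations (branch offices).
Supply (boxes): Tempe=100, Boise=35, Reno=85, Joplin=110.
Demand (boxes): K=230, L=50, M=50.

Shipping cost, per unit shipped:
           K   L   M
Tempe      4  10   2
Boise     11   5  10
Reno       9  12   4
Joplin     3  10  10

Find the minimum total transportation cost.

1465

A cheapest plan:
  Tempe–K: 100 × 4 = 400
  Boise–L: 35 × 5 = 175
  Reno–K: 20 × 9 = 180
  Reno–L: 15 × 12 = 180
  Reno–M: 50 × 4 = 200
  Joplin–K: 110 × 3 = 330
Total = 400 + 175 + 180 + 180 + 200 + 330 = 1465.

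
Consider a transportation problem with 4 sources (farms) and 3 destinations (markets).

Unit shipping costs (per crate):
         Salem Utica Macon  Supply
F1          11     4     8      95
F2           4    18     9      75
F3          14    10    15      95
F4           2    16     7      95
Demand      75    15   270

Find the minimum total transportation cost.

3075

A cheapest plan:
  F1–Macon: 95 crates
  F2–Macon: 75 crates
  F3–Utica: 15 crates
  F3–Macon: 80 crates
  F4–Salem: 75 crates
  F4–Macon: 20 crates
Total cost = 3075.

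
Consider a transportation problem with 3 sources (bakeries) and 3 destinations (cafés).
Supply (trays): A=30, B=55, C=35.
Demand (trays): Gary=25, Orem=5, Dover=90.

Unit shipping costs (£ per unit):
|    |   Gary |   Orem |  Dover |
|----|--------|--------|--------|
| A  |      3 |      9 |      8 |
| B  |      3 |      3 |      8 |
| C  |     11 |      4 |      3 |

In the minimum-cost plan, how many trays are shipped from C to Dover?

Optimal shipments:
  A->Dover: 30 × £8 = £240
  B->Gary: 25 × £3 = £75
  B->Orem: 5 × £3 = £15
  B->Dover: 25 × £8 = £200
  C->Dover: 35 × £3 = £105
Total cost = £635.
So C→Dover carries 35 trays.

35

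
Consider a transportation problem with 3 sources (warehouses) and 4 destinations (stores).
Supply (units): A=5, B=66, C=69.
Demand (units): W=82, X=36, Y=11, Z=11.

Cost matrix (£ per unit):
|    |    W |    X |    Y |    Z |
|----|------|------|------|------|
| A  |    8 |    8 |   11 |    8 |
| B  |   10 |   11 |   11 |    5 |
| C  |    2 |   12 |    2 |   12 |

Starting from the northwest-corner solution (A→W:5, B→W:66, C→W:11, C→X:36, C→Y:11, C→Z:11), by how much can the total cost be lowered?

Current plan cost = 5·8 + 66·10 + 11·2 + 36·12 + 11·2 + 11·12 = £1308.
Optimal plan:
  A–X: 5 × £8 = £40
  B–W: 24 × £10 = £240
  B–X: 31 × £11 = £341
  B–Z: 11 × £5 = £55
  C–W: 58 × £2 = £116
  C–Y: 11 × £2 = £22
Optimal cost = £814.
Saving = 1308 − 814 = £494.

494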